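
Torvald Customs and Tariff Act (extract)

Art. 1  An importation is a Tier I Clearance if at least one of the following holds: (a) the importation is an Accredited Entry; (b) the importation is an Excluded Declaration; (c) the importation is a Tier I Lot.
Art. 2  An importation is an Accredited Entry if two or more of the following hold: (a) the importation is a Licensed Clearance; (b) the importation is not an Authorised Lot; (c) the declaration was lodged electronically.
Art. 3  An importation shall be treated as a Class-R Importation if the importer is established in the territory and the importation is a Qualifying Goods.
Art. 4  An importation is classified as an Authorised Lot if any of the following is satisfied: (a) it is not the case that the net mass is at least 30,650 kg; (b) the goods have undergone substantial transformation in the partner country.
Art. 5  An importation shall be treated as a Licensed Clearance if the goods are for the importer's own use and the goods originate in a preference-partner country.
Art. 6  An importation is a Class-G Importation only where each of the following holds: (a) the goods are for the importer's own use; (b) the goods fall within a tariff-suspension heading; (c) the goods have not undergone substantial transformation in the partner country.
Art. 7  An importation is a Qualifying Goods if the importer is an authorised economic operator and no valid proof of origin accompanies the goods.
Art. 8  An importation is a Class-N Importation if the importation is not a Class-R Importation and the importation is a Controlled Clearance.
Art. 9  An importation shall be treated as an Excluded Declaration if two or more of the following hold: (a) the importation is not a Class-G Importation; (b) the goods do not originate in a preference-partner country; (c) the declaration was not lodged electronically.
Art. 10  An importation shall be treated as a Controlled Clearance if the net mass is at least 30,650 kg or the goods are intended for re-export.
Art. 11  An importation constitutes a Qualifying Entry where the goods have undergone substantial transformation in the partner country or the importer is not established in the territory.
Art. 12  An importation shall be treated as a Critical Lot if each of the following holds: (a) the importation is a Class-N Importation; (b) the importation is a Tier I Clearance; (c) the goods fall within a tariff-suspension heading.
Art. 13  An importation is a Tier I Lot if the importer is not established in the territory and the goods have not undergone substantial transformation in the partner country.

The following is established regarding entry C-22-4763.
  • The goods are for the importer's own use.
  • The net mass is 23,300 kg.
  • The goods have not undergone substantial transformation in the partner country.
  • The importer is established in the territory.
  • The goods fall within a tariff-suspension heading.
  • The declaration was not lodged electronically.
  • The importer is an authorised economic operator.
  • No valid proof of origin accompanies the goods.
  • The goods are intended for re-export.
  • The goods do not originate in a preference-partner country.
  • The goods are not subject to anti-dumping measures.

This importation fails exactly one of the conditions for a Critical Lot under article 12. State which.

Class-N Importation

Under article 7: the importer is an authorised economic operator? yes; and no valid proof of origin accompanies the goods? yes. So the importation is a Qualifying Goods.
Under article 3: the importer is established in the territory? yes; and Qualifying Goods (article 7)? yes. So the importation is a Class-R Importation.
Under article 10: net mass: 23,300 kg ≥ 30,650 kg? no; or the goods are intended for re-export? yes. So the importation is a Controlled Clearance.
Under article 8: not a Class-R Importation (article 3)? no; and Controlled Clearance (article 10)? yes. So the importation is not a Class-N Importation.
Under article 5: the goods are for the importer's own use? yes; and the goods originate in a preference-partner country? no. So the importation is not a Licensed Clearance.
Under article 4: net mass: 23,300 kg ≥ 30,650 kg? no, so negated condition yes; or the goods have undergone substantial transformation in the partner country? no. So the importation is an Authorised Lot.
Under article 2: Licensed Clearance (article 5)? no; not an Authorised Lot (article 4)? no; the declaration was lodged electronically? no — 0 of 3 hold (need ≥2) → not satisfied.
Under article 6: the goods are for the importer's own use? yes; and the goods fall within a tariff-suspension heading? yes; and the goods have not undergone substantial transformation in the partner country? yes. So the importation is a Class-G Importation.
Under article 9: not a Class-G Importation (article 6)? no; the goods do not originate in a preference-partner country? yes; the declaration was not lodged electronically? yes — 2 of 3 hold (need ≥2) → satisfied.
Under article 13: the importer is not established in the territory? no; and the goods have not undergone substantial transformation in the partner country? yes. So the importation is not a Tier I Lot.
Under article 1: Accredited Entry (article 2)? no; or Excluded Declaration (article 9)? yes; or Tier I Lot (article 13)? no. So the importation is a Tier I Clearance.
Under article 12: Class-N Importation (article 8)? no; and Tier I Clearance (article 1)? yes; and the goods fall within a tariff-suspension heading? yes. So the importation is not a Critical Lot.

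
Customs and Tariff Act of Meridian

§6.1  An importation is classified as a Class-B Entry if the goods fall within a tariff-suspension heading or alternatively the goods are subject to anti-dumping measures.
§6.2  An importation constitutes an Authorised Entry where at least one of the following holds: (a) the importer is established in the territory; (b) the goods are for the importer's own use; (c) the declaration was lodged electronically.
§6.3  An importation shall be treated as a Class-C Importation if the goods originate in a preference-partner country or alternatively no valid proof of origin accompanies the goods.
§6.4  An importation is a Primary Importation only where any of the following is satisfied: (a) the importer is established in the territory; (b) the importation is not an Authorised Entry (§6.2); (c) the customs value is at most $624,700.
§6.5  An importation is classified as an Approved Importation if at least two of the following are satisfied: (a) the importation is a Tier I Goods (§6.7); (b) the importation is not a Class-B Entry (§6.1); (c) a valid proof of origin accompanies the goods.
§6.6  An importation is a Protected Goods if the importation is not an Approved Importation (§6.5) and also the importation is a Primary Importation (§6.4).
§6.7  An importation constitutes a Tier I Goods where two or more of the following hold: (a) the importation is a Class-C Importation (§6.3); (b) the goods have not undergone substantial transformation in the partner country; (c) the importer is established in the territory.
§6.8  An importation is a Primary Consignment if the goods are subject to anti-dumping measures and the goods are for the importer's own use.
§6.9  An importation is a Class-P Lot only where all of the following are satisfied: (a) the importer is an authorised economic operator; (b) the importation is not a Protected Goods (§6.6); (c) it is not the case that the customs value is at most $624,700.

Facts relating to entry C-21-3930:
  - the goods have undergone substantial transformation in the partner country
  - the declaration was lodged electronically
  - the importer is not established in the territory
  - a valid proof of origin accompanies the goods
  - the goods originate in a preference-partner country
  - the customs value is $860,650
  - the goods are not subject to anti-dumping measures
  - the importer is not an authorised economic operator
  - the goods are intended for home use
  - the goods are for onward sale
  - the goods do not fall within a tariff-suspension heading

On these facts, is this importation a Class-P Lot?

§6.3 — Class-C Importation: [the goods originate in a preference-partner country? yes] OR [no valid proof of origin accompanies the goods? no] → satisfied.
§6.7 — Tier I Goods: Class-C Importation (§6.3)? yes; the goods have not undergone substantial transformation in the partner country? no; the importer is established in the territory? no — 1 of 3 hold (need ≥2) → not satisfied.
§6.1 — Class-B Entry: [the goods fall within a tariff-suspension heading? no] OR [the goods are subject to anti-dumping measures? no] → not satisfied.
§6.5 — Approved Importation: Tier I Goods (§6.7)? no; not a Class-B Entry (§6.1)? yes; a valid proof of origin accompanies the goods? yes — 2 of 3 hold (need ≥2) → satisfied.
§6.2 — Authorised Entry: [the importer is established in the territory? no] OR [the goods are for the importer's own use? no] OR [the declaration was lodged electronically? yes] → satisfied.
§6.4 — Primary Importation: [the importer is established in the territory? no] OR [not an Authorised Entry (§6.2)? no] OR [customs value: $860,650 ≤ $624,700? no] → not satisfied.
§6.6 — Protected Goods: [not an Approved Importation (§6.5)? no] AND [Primary Importation (§6.4)? no] → not satisfied.
§6.9 — Class-P Lot: [the importer is an authorised economic operator? no] AND [not a Protected Goods (§6.6)? yes] AND [customs value: $860,650 ≤ $624,700? no, so negated condition yes] → not satisfied.

No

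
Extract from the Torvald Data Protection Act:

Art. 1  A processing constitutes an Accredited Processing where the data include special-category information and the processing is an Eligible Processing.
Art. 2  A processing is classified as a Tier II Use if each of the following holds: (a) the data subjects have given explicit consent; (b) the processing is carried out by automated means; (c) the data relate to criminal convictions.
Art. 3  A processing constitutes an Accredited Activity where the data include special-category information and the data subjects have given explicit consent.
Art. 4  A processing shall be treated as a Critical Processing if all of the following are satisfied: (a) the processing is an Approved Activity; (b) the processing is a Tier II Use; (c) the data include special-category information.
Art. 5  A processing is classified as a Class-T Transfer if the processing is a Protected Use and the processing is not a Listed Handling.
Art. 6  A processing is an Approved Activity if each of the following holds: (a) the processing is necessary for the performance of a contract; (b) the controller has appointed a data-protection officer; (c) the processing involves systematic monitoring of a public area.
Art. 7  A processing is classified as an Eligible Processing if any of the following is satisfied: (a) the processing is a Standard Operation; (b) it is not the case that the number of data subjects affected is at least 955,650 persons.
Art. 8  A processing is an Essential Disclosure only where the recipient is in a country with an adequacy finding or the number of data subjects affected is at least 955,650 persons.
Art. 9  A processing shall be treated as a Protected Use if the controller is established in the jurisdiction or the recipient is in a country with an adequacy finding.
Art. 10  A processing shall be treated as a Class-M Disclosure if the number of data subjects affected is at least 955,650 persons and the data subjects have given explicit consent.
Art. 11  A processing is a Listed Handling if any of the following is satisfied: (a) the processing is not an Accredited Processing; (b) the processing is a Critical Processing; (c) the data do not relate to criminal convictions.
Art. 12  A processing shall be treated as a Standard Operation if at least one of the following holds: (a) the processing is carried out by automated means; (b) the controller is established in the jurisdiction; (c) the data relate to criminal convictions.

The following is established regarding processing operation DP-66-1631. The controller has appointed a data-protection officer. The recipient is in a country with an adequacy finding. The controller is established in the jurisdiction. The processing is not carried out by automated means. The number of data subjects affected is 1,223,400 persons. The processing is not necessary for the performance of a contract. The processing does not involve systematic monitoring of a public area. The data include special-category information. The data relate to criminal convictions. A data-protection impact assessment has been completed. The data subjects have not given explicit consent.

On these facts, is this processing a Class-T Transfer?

Under article 9: the controller is established in the jurisdiction? yes; or the recipient is in a country with an adequacy finding? yes. So the processing is a Protected Use.
Under article 12: the processing is carried out by automated means? no; or the controller is established in the jurisdiction? yes; or the data relate to criminal convictions? yes. So the processing is a Standard Operation.
Under article 7: Standard Operation (article 12)? yes; or number of data subjects affected: 1,223,400 persons ≥ 955,650 persons? yes, so negated condition no. So the processing is an Eligible Processing.
Under article 1: the data include special-category information? yes; and Eligible Processing (article 7)? yes. So the processing is an Accredited Processing.
Under article 6: the processing is necessary for the performance of a contract? no; and the controller has appointed a data-protection officer? yes; and the processing involves systematic monitoring of a public area? no. So the processing is not an Approved Activity.
Under article 2: the data subjects have given explicit consent? no; and the processing is carried out by automated means? no; and the data relate to criminal convictions? yes. So the processing is not a Tier II Use.
Under article 4: Approved Activity (article 6)? no; and Tier II Use (article 2)? no; and the data include special-category information? yes. So the processing is not a Critical Processing.
Under article 11: not an Accredited Processing (article 1)? no; or Critical Processing (article 4)? no; or the data do not relate to criminal convictions? no. So the processing is not a Listed Handling.
Under article 5: Protected Use (article 9)? yes; and not a Listed Handling (article 11)? yes. So the processing is a Class-T Transfer.

Yes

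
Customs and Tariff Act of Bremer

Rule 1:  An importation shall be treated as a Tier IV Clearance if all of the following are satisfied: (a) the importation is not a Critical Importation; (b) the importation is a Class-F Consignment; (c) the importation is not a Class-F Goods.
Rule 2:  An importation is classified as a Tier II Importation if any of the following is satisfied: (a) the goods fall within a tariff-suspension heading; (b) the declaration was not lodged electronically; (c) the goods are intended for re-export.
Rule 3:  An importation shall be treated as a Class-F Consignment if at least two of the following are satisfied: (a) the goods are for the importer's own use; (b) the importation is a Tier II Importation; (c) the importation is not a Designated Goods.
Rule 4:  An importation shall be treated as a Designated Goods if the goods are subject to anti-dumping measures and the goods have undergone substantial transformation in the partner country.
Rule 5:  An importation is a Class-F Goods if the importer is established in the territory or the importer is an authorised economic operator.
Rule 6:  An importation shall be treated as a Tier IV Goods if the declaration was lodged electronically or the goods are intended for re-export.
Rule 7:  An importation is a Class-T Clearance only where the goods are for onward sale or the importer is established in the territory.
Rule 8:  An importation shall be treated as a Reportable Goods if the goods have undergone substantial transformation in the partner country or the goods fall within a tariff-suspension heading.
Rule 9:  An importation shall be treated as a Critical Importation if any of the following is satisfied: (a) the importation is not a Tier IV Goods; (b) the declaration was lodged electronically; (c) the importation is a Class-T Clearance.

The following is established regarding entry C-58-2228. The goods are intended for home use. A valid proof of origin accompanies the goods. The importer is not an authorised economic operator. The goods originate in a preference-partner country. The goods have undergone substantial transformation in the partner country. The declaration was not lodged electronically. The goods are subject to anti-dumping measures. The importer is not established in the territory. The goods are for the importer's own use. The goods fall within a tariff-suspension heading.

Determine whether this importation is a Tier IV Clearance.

Under rule 6: the declaration was lodged electronically? no; or the goods are intended for re-export? no. So the importation is not a Tier IV Goods.
Under rule 7: the goods are for onward sale? no; or the importer is established in the territory? no. So the importation is not a Class-T Clearance.
Under rule 9: not a Tier IV Goods (rule 6)? yes; or the declaration was lodged electronically? no; or Class-T Clearance (rule 7)? no. So the importation is a Critical Importation.
Under rule 2: the goods fall within a tariff-suspension heading? yes; or the declaration was not lodged electronically? yes; or the goods are intended for re-export? no. So the importation is a Tier II Importation.
Under rule 4: the goods are subject to anti-dumping measures? yes; and the goods have undergone substantial transformation in the partner country? yes. So the importation is a Designated Goods.
Under rule 3: the goods are for the importer's own use? yes; Tier II Importation (rule 2)? yes; not a Designated Goods (rule 4)? no — 2 of 3 hold (need ≥2) → satisfied.
Under rule 5: the importer is established in the territory? no; or the importer is an authorised economic operator? no. So the importation is not a Class-F Goods.
Under rule 1: not a Critical Importation (rule 9)? no; and Class-F Consignment (rule 3)? yes; and not a Class-F Goods (rule 5)? yes. So the importation is not a Tier IV Clearance.

No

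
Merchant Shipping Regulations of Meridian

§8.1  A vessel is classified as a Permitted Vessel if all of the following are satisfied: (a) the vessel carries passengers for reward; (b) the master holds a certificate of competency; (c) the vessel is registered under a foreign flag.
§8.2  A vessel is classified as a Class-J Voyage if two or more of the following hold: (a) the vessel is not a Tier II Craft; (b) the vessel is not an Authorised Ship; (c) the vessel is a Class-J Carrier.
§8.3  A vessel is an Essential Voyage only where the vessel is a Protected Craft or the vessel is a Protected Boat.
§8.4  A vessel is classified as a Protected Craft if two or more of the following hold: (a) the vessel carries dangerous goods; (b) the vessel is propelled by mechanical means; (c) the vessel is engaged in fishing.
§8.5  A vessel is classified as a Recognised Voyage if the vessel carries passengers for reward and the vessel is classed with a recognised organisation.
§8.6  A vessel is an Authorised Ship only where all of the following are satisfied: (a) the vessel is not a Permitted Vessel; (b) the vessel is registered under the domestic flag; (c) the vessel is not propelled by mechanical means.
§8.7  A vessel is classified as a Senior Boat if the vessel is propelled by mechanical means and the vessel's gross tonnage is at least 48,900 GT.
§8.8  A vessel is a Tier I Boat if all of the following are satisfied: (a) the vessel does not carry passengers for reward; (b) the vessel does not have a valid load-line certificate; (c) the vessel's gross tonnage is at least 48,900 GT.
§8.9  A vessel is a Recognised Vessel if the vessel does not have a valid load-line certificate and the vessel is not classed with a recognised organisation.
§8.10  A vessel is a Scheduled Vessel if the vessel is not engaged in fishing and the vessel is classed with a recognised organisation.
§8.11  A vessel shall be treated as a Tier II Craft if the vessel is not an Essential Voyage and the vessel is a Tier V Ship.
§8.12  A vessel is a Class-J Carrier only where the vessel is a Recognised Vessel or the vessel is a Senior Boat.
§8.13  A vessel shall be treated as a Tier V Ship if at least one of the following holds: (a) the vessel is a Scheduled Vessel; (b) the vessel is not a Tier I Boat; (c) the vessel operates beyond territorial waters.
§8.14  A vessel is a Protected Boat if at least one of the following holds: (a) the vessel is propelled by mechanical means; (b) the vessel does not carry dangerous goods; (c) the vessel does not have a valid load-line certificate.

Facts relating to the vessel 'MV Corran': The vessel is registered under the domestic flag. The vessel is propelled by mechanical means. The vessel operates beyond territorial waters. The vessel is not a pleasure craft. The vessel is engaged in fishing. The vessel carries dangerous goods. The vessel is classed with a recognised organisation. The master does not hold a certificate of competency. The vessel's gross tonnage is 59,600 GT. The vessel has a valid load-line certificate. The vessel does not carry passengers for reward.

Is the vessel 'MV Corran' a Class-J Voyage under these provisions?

Yes

§8.4 — Protected Craft: the vessel carries dangerous goods? yes; the vessel is propelled by mechanical means? yes; the vessel is engaged in fishing? yes — 3 of 3 hold (need ≥2) → satisfied.
§8.14 — Protected Boat: [the vessel is propelled by mechanical means? yes] OR [the vessel does not carry dangerous goods? no] OR [the vessel does not have a valid load-line certificate? no] → satisfied.
§8.3 — Essential Voyage: [Protected Craft (§8.4)? yes] OR [Protected Boat (§8.14)? yes] → satisfied.
§8.10 — Scheduled Vessel: [the vessel is not engaged in fishing? no] AND [the vessel is classed with a recognised organisation? yes] → not satisfied.
§8.8 — Tier I Boat: [the vessel does not carry passengers for reward? yes] AND [the vessel does not have a valid load-line certificate? no] AND [vessel's gross tonnage: 59,600 GT ≥ 48,900 GT? yes] → not satisfied.
§8.13 — Tier V Ship: [Scheduled Vessel (§8.10)? no] OR [not a Tier I Boat (§8.8)? yes] OR [the vessel operates beyond territorial waters? yes] → satisfied.
§8.11 — Tier II Craft: [not an Essential Voyage (§8.3)? no] AND [Tier V Ship (§8.13)? yes] → not satisfied.
§8.1 — Permitted Vessel: [the vessel carries passengers for reward? no] AND [the master holds a certificate of competency? no] AND [the vessel is registered under a foreign flag? no] → not satisfied.
§8.6 — Authorised Ship: [not a Permitted Vessel (§8.1)? yes] AND [the vessel is registered under the domestic flag? yes] AND [the vessel is not propelled by mechanical means? no] → not satisfied.
§8.9 — Recognised Vessel: [the vessel does not have a valid load-line certificate? no] AND [the vessel is not classed with a recognised organisation? no] → not satisfied.
§8.7 — Senior Boat: [the vessel is propelled by mechanical means? yes] AND [vessel's gross tonnage: 59,600 GT ≥ 48,900 GT? yes] → satisfied.
§8.12 — Class-J Carrier: [Recognised Vessel (§8.9)? no] OR [Senior Boat (§8.7)? yes] → satisfied.
§8.2 — Class-J Voyage: not a Tier II Craft (§8.11)? yes; not an Authorised Ship (§8.6)? yes; Class-J Carrier (§8.12)? yes — 3 of 3 hold (need ≥2) → satisfied.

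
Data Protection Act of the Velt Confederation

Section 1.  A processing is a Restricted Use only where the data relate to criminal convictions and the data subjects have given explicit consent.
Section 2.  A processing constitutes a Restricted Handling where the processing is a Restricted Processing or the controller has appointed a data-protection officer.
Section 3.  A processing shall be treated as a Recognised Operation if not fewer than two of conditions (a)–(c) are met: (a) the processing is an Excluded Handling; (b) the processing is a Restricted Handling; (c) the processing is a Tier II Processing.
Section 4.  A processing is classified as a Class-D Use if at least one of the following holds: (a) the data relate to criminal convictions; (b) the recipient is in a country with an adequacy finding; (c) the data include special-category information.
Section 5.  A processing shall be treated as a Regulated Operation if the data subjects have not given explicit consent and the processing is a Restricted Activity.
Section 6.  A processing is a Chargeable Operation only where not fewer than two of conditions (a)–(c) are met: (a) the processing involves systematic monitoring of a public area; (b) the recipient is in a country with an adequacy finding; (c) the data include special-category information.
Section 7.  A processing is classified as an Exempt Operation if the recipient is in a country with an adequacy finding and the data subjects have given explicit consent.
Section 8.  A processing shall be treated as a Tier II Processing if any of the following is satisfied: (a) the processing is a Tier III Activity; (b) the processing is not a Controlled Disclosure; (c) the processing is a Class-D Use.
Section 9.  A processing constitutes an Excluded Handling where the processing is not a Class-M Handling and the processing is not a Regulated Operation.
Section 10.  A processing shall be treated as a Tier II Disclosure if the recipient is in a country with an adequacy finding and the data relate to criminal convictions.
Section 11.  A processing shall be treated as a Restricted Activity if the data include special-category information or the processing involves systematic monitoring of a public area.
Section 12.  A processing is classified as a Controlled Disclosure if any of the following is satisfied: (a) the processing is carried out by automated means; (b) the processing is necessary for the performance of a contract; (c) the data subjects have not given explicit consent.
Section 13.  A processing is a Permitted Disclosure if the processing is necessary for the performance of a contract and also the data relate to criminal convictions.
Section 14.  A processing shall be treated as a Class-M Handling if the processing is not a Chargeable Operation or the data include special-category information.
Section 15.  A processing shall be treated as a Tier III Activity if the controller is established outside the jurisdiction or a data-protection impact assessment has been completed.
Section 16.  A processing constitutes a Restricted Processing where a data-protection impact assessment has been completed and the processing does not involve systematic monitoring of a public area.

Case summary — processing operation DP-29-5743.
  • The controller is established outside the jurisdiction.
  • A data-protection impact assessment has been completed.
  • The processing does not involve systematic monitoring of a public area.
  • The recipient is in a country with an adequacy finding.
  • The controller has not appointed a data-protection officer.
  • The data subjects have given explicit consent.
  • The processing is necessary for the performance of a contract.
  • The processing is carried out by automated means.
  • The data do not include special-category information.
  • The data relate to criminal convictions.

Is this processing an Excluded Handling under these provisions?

No

Under section 6: the processing involves systematic monitoring of a public area? no; the recipient is in a country with an adequacy finding? yes; the data include special-category information? no — 1 of 3 hold (need ≥2) → not satisfied.
Under section 14: not a Chargeable Operation (section 6)? yes; or the data include special-category information? no. So the processing is a Class-M Handling.
Under section 11: the data include special-category information? no; or the processing involves systematic monitoring of a public area? no. So the processing is not a Restricted Activity.
Under section 5: the data subjects have not given explicit consent? no; and Restricted Activity (section 11)? no. So the processing is not a Regulated Operation.
Under section 9: not a Class-M Handling (section 14)? no; and not a Regulated Operation (section 5)? yes. So the processing is not an Excluded Handling.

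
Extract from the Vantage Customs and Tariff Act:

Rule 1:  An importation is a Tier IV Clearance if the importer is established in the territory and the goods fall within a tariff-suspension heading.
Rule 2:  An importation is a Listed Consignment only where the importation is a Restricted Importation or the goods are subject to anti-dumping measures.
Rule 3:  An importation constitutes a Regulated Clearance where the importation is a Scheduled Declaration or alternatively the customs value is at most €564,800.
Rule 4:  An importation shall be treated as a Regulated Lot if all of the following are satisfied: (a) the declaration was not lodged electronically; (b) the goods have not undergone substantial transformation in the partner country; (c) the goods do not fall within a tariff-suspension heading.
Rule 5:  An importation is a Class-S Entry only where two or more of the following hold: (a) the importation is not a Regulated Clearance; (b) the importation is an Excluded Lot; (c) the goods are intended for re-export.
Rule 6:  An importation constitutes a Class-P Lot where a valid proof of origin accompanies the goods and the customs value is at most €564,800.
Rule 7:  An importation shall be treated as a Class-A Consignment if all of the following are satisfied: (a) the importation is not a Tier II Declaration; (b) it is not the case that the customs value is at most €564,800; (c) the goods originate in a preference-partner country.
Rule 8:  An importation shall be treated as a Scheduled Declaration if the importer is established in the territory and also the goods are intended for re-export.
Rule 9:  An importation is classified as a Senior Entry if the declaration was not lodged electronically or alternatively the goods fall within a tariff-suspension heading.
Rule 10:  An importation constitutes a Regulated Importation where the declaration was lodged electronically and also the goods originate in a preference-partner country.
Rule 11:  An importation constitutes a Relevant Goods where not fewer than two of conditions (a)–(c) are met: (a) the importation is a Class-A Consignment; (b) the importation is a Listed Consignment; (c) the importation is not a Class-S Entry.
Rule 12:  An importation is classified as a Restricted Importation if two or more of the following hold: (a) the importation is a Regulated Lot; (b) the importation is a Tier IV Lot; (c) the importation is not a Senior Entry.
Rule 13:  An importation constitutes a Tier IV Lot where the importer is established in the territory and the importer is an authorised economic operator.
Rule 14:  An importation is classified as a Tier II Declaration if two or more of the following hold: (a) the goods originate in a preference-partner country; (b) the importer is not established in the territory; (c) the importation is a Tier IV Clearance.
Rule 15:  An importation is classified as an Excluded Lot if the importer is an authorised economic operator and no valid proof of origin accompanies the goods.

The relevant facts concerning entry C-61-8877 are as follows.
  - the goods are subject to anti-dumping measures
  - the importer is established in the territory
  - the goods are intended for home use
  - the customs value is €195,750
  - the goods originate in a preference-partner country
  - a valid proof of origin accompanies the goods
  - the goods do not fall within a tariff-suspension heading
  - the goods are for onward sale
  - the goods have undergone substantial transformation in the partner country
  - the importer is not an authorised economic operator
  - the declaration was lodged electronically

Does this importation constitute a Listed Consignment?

Yes

rule 4 — Regulated Lot: [the declaration was not lodged electronically? no] AND [the goods have not undergone substantial transformation in the partner country? no] AND [the goods do not fall within a tariff-suspension heading? yes] → not satisfied.
rule 13 — Tier IV Lot: [the importer is established in the territory? yes] AND [the importer is an authorised economic operator? no] → not satisfied.
rule 9 — Senior Entry: [the declaration was not lodged electronically? no] OR [the goods fall within a tariff-suspension heading? no] → not satisfied.
rule 12 — Restricted Importation: Regulated Lot (rule 4)? no; Tier IV Lot (rule 13)? no; not a Senior Entry (rule 9)? yes — 1 of 3 hold (need ≥2) → not satisfied.
rule 2 — Listed Consignment: [Restricted Importation (rule 12)? no] OR [the goods are subject to anti-dumping measures? yes] → satisfied.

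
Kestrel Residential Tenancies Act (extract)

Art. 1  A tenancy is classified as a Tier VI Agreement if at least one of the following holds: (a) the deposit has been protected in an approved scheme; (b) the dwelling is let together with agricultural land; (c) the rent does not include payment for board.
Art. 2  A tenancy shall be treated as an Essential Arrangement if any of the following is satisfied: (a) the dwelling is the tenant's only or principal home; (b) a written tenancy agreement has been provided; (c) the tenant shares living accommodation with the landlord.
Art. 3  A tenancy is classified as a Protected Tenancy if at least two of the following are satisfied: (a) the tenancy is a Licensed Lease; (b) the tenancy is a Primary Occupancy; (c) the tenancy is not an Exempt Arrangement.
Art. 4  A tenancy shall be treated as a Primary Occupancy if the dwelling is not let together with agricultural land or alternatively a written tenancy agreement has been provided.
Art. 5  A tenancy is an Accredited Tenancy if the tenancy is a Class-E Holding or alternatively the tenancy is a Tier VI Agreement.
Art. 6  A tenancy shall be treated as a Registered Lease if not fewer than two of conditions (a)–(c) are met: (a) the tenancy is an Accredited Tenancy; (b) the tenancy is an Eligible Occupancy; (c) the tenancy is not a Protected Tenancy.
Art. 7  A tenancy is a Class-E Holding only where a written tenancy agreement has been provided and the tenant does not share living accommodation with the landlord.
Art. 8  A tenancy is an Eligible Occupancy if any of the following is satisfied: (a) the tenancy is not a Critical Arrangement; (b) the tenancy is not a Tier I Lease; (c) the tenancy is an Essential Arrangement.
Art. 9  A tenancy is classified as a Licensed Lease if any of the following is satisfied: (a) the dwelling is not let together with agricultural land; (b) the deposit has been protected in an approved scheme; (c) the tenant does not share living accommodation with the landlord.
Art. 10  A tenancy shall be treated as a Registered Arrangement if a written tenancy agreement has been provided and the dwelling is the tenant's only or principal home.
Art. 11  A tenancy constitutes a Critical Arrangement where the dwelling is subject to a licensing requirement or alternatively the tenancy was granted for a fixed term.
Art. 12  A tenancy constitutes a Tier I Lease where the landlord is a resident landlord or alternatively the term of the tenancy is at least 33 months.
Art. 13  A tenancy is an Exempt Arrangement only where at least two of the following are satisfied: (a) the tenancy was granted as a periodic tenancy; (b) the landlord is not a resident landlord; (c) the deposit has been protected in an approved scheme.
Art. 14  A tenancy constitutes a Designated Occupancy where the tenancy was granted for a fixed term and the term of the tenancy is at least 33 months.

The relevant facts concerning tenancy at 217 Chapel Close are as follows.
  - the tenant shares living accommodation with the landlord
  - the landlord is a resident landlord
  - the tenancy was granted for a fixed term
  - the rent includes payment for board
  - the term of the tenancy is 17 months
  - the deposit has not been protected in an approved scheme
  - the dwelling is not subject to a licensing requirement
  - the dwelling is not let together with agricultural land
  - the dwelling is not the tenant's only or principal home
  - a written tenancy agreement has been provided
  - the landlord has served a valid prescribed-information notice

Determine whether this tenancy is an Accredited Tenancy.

No

Under article 7: a written tenancy agreement has been provided? yes; and the tenant does not share living accommodation with the landlord? no. So the tenancy is not a Class-E Holding.
Under article 1: the deposit has been protected in an approved scheme? no; or the dwelling is let together with agricultural land? no; or the rent does not include payment for board? no. So the tenancy is not a Tier VI Agreement.
Under article 5: Class-E Holding (article 7)? no; or Tier VI Agreement (article 1)? no. So the tenancy is not an Accredited Tenancy.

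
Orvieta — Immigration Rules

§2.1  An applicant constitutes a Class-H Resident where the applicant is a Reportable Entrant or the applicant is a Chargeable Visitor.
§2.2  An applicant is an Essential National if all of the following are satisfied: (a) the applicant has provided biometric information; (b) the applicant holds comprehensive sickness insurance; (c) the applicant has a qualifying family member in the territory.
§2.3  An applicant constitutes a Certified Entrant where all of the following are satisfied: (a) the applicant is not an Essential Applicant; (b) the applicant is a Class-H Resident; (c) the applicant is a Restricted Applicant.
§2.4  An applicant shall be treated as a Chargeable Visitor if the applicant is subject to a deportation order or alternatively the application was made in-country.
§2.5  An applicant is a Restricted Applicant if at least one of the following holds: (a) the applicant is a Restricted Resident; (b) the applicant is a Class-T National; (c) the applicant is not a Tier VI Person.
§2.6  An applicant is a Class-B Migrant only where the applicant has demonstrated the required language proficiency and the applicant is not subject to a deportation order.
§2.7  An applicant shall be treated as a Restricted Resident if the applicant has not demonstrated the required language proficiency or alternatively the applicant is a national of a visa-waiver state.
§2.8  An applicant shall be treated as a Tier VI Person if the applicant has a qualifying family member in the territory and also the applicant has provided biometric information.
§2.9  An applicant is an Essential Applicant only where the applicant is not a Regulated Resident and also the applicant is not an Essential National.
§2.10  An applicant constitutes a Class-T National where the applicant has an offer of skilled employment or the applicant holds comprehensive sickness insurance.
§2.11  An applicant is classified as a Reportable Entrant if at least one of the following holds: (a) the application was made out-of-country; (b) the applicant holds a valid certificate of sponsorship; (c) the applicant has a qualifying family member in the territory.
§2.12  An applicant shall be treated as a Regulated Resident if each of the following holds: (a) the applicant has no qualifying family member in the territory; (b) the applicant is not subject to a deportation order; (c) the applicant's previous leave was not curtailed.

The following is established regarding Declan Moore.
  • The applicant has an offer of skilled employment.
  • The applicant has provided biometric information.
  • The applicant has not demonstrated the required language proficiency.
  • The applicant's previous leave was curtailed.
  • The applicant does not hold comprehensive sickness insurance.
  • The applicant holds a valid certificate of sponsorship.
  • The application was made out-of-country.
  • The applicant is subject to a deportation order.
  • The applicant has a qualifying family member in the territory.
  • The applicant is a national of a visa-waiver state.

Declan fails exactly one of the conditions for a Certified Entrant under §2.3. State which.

§2.12 — Regulated Resident: [the applicant has no qualifying family member in the territory? no] AND [the applicant is not subject to a deportation order? no] AND [the applicant's previous leave was not curtailed? no] → not satisfied.
§2.2 — Essential National: [the applicant has provided biometric information? yes] AND [the applicant holds comprehensive sickness insurance? no] AND [the applicant has a qualifying family member in the territory? yes] → not satisfied.
§2.9 — Essential Applicant: [not a Regulated Resident (§2.12)? yes] AND [not an Essential National (§2.2)? yes] → satisfied.
§2.11 — Reportable Entrant: [the application was made out-of-country? yes] OR [the applicant holds a valid certificate of sponsorship? yes] OR [the applicant has a qualifying family member in the territory? yes] → satisfied.
§2.4 — Chargeable Visitor: [the applicant is subject to a deportation order? yes] OR [the application was made in-country? no] → satisfied.
§2.1 — Class-H Resident: [Reportable Entrant (§2.11)? yes] OR [Chargeable Visitor (§2.4)? yes] → satisfied.
§2.7 — Restricted Resident: [the applicant has not demonstrated the required language proficiency? yes] OR [the applicant is a national of a visa-waiver state? yes] → satisfied.
§2.10 — Class-T National: [the applicant has an offer of skilled employment? yes] OR [the applicant holds comprehensive sickness insurance? no] → satisfied.
§2.8 — Tier VI Person: [the applicant has a qualifying family member in the territory? yes] AND [the applicant has provided biometric information? yes] → satisfied.
§2.5 — Restricted Applicant: [Restricted Resident (§2.7)? yes] OR [Class-T National (§2.10)? yes] OR [not a Tier VI Person (§2.8)? no] → satisfied.
§2.3 — Certified Entrant: [not an Essential Applicant (§2.9)? no] AND [Class-H Resident (§2.1)? yes] AND [Restricted Applicant (§2.5)? yes] → not satisfied.

Essential Applicant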